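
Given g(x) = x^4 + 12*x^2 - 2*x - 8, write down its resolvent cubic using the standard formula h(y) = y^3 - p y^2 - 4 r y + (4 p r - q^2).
h(y) = y^3 - 12*y^2 + 32*y - 388

Identify coefficients: p = 12, q = -2, r = -8.
Plug into h(y) = y^3 - p y^2 - 4 r y + (4 p r - q^2):
  h(y) = y^3 - (12) y^2 - 4*(-8) y + (4*(12)*(-8) - (-2)^2)
       = y^3 + (-12) y^2 + (32) y + (-388).
Simplifying: h(y) = y^3 - 12*y^2 + 32*y - 388.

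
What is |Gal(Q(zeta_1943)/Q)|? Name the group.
|Gal(Q(zeta_1943)/Q)| = phi(1943) = 1848; group ≅ (Z/1943Z)^* ≅ Z/28Z × Z/66Z

The n-th cyclotomic polynomial Φ_1943(x) is the minimal polynomial of zeta_1943 over Q and has degree phi(1943) = 1848. So Q(zeta_1943) is a degree-1848 Galois extension with Galois group (Z/1943Z)^*. By CRT, (Z/1943Z)^* ≅ (Z/29Z)^* × (Z/67Z)^*. Each prime-power unit group is (Z/29Z)^* ≅ Z/28Z; (Z/67Z)^* ≅ Z/66Z. Hence Gal(Q(zeta_1943)/Q) ≅ Z/28Z × Z/66Z.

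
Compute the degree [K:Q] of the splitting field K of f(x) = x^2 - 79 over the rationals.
[K:Q] = 2

The polynomial x^2 - 79 is irreducible over Q since 79 is not a perfect square. Its splitting field is Q(sqrt(79)), which has degree 2 over Q.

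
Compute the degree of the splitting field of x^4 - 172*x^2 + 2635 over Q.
[K:Q] = 4

f factors as (x^2 - 155)(x^2 - 17); the splitting field is K = Q(sqrt(155), sqrt(17)). Since 155, 17, and 2635 are all non-squares in Q, the three subfields Q(sqrt(155)), Q(sqrt(17)), Q(sqrt(2635)) are distinct degree-2 extensions, so [K:Q] = 4 (Klein four Galois group).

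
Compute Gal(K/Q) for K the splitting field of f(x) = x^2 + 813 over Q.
Gal(K/Q) = Z/2Z (cyclic of order 2)

x^2 + 813 is irreducible over Q since -813 is not a rational square. The splitting field Q(sqrt(-813)) has degree 2 over Q, and its unique nontrivial automorphism is sqrt(-813) ↦ -sqrt(-813). Hence Gal(Q(sqrt(-813))/Q) = Z/2Z.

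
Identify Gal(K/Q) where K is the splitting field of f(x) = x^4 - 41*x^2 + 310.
Gal(K/Q) = V_4 (Klein four-group, Z/2Z × Z/2Z)

f factors as (x^2 - 31)(x^2 - 10), so the splitting field is K = Q(sqrt(31), sqrt(10)). The elements 31, 10, 310 are all non-squares in Q, so sqrt(31) and sqrt(10) generate independent quadratic extensions. Thus [K:Q] = 4 and Gal(K/Q) is generated by the two order-2 automorphisms sqrt(31) ↦ -sqrt(31) and sqrt(10) ↦ -sqrt(10), giving V_4.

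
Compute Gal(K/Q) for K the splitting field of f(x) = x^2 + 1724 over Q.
Gal(K/Q) = Z/2Z (cyclic of order 2)

x^2 + 1724 is irreducible over Q since -1724 is not a rational square. The splitting field Q(sqrt(-1724)) has degree 2 over Q, and its unique nontrivial automorphism is sqrt(-1724) ↦ -sqrt(-1724). Hence Gal(Q(sqrt(-1724))/Q) = Z/2Z.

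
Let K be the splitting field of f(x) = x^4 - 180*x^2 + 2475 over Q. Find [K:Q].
[K:Q] = 4

f factors as (x^2 - 15)(x^2 - 165); the splitting field is K = Q(sqrt(15), sqrt(165)). Since 15, 165, and 2475 are all non-squares in Q, the three subfields Q(sqrt(15)), Q(sqrt(165)), Q(sqrt(2475)) are distinct degree-2 extensions, so [K:Q] = 4 (Klein four Galois group).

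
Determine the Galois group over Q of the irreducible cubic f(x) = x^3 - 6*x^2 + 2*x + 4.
Gal(K/Q) = S_3 (symmetric group of order 6)

Compute the discriminant of x^3 + (-6)*x^2 + (2)*x + (4): Δ = 2272. Since Δ is not a rational square, the Galois group is not contained in A_3; it must be the full S_3 (irreducibility of the cubic rules out anything smaller).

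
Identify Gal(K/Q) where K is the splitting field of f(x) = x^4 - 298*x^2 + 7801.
Gal(K/Q) = V_4 (Klein four-group, Z/2Z × Z/2Z)

f factors as (x^2 - 269)(x^2 - 29), so the splitting field is K = Q(sqrt(269), sqrt(29)). The elements 269, 29, 7801 are all non-squares in Q, so sqrt(269) and sqrt(29) generate independent quadratic extensions. Thus [K:Q] = 4 and Gal(K/Q) is generated by the two order-2 automorphisms sqrt(269) ↦ -sqrt(269) and sqrt(29) ↦ -sqrt(29), giving V_4.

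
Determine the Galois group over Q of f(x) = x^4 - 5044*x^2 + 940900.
Gal(K/Q) = Z/2Z (cyclic of order 2)

f factors as (x^2 - 194)(x^2 - 4850), so the splitting field is K = Q(sqrt(194), sqrt(4850)). The squarefree part of 194 is 194 and the squarefree part of 4850 is also 194, so sqrt(194) and sqrt(4850) are both rational multiples of sqrt(194). Hence Q(sqrt(194)) = Q(sqrt(4850)) = Q(sqrt(194)), and the splitting field collapses to a single degree-2 extension with Galois group Z/2Z.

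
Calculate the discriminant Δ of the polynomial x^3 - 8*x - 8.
Δ = 320

For a depressed cubic x^3 + p x + q the discriminant is Δ = -4 p^3 - 27 q^2 = -4*(-8)^3 - 27*(-8)^2 = 2048 - 1728 = 320.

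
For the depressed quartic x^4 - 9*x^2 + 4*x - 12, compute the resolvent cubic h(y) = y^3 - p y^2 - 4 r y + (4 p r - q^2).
h(y) = y^3 + 9*y^2 + 48*y + 416

Identify coefficients: p = -9, q = 4, r = -12.
Plug into h(y) = y^3 - p y^2 - 4 r y + (4 p r - q^2):
  h(y) = y^3 - (-9) y^2 - 4*(-12) y + (4*(-9)*(-12) - (4)^2)
       = y^3 + (9) y^2 + (48) y + (416).
Simplifying: h(y) = y^3 + 9*y^2 + 48*y + 416.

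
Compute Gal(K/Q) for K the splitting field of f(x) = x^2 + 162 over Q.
Gal(K/Q) = Z/2Z (cyclic of order 2)

x^2 + 162 is irreducible over Q since -162 is not a rational square. The splitting field Q(sqrt(-162)) has degree 2 over Q, and its unique nontrivial automorphism is sqrt(-162) ↦ -sqrt(-162). Hence Gal(Q(sqrt(-162))/Q) = Z/2Z.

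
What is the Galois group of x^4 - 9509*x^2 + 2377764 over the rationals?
Gal(K/Q) = Z/2Z (cyclic of order 2)

f factors as (x^2 - 9252)(x^2 - 257), so the splitting field is K = Q(sqrt(9252), sqrt(257)). The squarefree part of 9252 is 257 and the squarefree part of 257 is also 257, so sqrt(9252) and sqrt(257) are both rational multiples of sqrt(257). Hence Q(sqrt(9252)) = Q(sqrt(257)) = Q(sqrt(257)), and the splitting field collapses to a single degree-2 extension with Galois group Z/2Z.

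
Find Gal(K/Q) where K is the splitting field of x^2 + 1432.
Gal(K/Q) = Z/2Z (cyclic of order 2)

x^2 + 1432 is irreducible over Q since -1432 is not a rational square. The splitting field Q(sqrt(-1432)) has degree 2 over Q, and its unique nontrivial automorphism is sqrt(-1432) ↦ -sqrt(-1432). Hence Gal(Q(sqrt(-1432))/Q) = Z/2Z.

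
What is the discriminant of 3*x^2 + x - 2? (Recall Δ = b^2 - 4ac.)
Δ = 25

For a quadratic a x^2 + b x + c the discriminant is Δ = b^2 - 4ac = (1)^2 - 4*(3)*(-2) = 1 - (-24) = 25.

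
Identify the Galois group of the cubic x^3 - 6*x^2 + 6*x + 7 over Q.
Gal(K/Q) = S_3 (symmetric group of order 6)

Compute the discriminant of x^3 + (-6)*x^2 + (6)*x + (7): Δ = 621. Since Δ is not a rational square, the Galois group is not contained in A_3; it must be the full S_3 (irreducibility of the cubic rules out anything smaller).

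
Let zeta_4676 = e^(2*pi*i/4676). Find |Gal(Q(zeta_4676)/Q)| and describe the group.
|Gal(Q(zeta_4676)/Q)| = phi(4676) = 1992; group ≅ (Z/4676Z)^* ≅ Z/2Z × Z/6Z × Z/166Z

The n-th cyclotomic polynomial Φ_4676(x) is the minimal polynomial of zeta_4676 over Q and has degree phi(4676) = 1992. So Q(zeta_4676) is a degree-1992 Galois extension with Galois group (Z/4676Z)^*. By CRT, (Z/4676Z)^* ≅ (Z/4Z)^* × (Z/7Z)^* × (Z/167Z)^*. Each prime-power unit group is (Z/4Z)^* ≅ Z/2Z; (Z/7Z)^* ≅ Z/6Z; (Z/167Z)^* ≅ Z/166Z. Hence Gal(Q(zeta_4676)/Q) ≅ Z/2Z × Z/6Z × Z/166Z.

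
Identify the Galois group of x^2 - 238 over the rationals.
Gal(K/Q) = Z/2Z (cyclic of order 2)

x^2 - 238 is irreducible over Q since 238 is not a rational square. The splitting field Q(sqrt(238)) has degree 2 over Q, and its unique nontrivial automorphism is sqrt(238) ↦ -sqrt(238). Hence Gal(Q(sqrt(238))/Q) = Z/2Z.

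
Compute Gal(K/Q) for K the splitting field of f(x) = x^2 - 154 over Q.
Gal(K/Q) = Z/2Z (cyclic of order 2)

x^2 - 154 is irreducible over Q since 154 is not a rational square. The splitting field Q(sqrt(154)) has degree 2 over Q, and its unique nontrivial automorphism is sqrt(154) ↦ -sqrt(154). Hence Gal(Q(sqrt(154))/Q) = Z/2Z.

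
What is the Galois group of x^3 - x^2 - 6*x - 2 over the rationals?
Gal(K/Q) = S_3 (symmetric group of order 6)

Compute the discriminant of x^3 + (-1)*x^2 + (-6)*x + (-2): Δ = 568. Since Δ is not a rational square, the Galois group is not contained in A_3; it must be the full S_3 (irreducibility of the cubic rules out anything smaller).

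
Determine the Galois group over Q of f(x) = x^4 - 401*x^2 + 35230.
Gal(K/Q) = V_4 (Klein four-group, Z/2Z × Z/2Z)

f factors as (x^2 - 271)(x^2 - 130), so the splitting field is K = Q(sqrt(271), sqrt(130)). The elements 271, 130, 35230 are all non-squares in Q, so sqrt(271) and sqrt(130) generate independent quadratic extensions. Thus [K:Q] = 4 and Gal(K/Q) is generated by the two order-2 automorphisms sqrt(271) ↦ -sqrt(271) and sqrt(130) ↦ -sqrt(130), giving V_4.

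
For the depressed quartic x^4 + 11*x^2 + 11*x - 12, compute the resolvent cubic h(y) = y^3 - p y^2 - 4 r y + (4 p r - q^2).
h(y) = y^3 - 11*y^2 + 48*y - 649

Identify coefficients: p = 11, q = 11, r = -12.
Plug into h(y) = y^3 - p y^2 - 4 r y + (4 p r - q^2):
  h(y) = y^3 - (11) y^2 - 4*(-12) y + (4*(11)*(-12) - (11)^2)
       = y^3 + (-11) y^2 + (48) y + (-649).
Simplifying: h(y) = y^3 - 11*y^2 + 48*y - 649.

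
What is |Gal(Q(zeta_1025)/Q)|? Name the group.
|Gal(Q(zeta_1025)/Q)| = phi(1025) = 800; group ≅ (Z/1025Z)^* ≅ Z/20Z × Z/40Z

The n-th cyclotomic polynomial Φ_1025(x) is the minimal polynomial of zeta_1025 over Q and has degree phi(1025) = 800. So Q(zeta_1025) is a degree-800 Galois extension with Galois group (Z/1025Z)^*. By CRT, (Z/1025Z)^* ≅ (Z/25Z)^* × (Z/41Z)^*. Each prime-power unit group is (Z/25Z)^* ≅ Z/20Z; (Z/41Z)^* ≅ Z/40Z. Hence Gal(Q(zeta_1025)/Q) ≅ Z/20Z × Z/40Z.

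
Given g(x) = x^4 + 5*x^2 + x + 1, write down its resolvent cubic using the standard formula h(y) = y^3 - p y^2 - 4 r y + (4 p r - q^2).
h(y) = y^3 - 5*y^2 - 4*y + 19

Identify coefficients: p = 5, q = 1, r = 1.
Plug into h(y) = y^3 - p y^2 - 4 r y + (4 p r - q^2):
  h(y) = y^3 - (5) y^2 - 4*(1) y + (4*(5)*(1) - (1)^2)
       = y^3 + (-5) y^2 + (-4) y + (19).
Simplifying: h(y) = y^3 - 5*y^2 - 4*y + 19.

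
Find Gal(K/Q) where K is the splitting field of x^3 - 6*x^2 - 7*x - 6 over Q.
Gal(K/Q) = S_3 (symmetric group of order 6)

Compute the discriminant of x^3 + (-6)*x^2 + (-7)*x + (-6): Δ = -7556. Since Δ is not a rational square, the Galois group is not contained in A_3; it must be the full S_3 (irreducibility of the cubic rules out anything smaller).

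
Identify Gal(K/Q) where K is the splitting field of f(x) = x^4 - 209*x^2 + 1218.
Gal(K/Q) = V_4 (Klein four-group, Z/2Z × Z/2Z)

f factors as (x^2 - 203)(x^2 - 6), so the splitting field is K = Q(sqrt(203), sqrt(6)). The elements 203, 6, 1218 are all non-squares in Q, so sqrt(203) and sqrt(6) generate independent quadratic extensions. Thus [K:Q] = 4 and Gal(K/Q) is generated by the two order-2 automorphisms sqrt(203) ↦ -sqrt(203) and sqrt(6) ↦ -sqrt(6), giving V_4.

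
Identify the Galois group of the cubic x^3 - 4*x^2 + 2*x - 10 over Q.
Gal(K/Q) = S_3 (symmetric group of order 6)

Compute the discriminant of x^3 + (-4)*x^2 + (2)*x + (-10): Δ = -3788. Since Δ is not a rational square, the Galois group is not contained in A_3; it must be the full S_3 (irreducibility of the cubic rules out anything smaller).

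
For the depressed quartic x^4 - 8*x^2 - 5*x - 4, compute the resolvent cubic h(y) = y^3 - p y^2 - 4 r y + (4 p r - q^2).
h(y) = y^3 + 8*y^2 + 16*y + 103

Identify coefficients: p = -8, q = -5, r = -4.
Plug into h(y) = y^3 - p y^2 - 4 r y + (4 p r - q^2):
  h(y) = y^3 - (-8) y^2 - 4*(-4) y + (4*(-8)*(-4) - (-5)^2)
       = y^3 + (8) y^2 + (16) y + (103).
Simplifying: h(y) = y^3 + 8*y^2 + 16*y + 103.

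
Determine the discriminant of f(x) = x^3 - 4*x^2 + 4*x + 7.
Δ = -1547

For x^3 + a x^2 + b x + c the discriminant is Δ = 18 a b c - 4 a^3 c + a^2 b^2 - 4 b^3 - 27 c^2.
Plug a = -4, b = 4, c = 7:
  18*(-4)*(4)*(7) - 4*(-4)^3*(7) + (-4)^2*(4)^2 - 4*(4)^3 - 27*(7)^2
  = -2016 + (1792) + 256 + (-256) + (-1323)
  = -1547.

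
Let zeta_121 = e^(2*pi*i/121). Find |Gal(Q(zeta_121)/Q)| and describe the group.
|Gal(Q(zeta_121)/Q)| = phi(121) = 110; group ≅ (Z/121Z)^* ≅ Z/110Z

The n-th cyclotomic polynomial Φ_121(x) is the minimal polynomial of zeta_121 over Q and has degree phi(121) = 110. So Q(zeta_121) is a degree-110 Galois extension with Galois group (Z/121Z)^*. (Z/121Z)^* is cyclic since 121 is an odd prime power (or 4). Hence Gal(Q(zeta_121)/Q) ≅ Z/110Z.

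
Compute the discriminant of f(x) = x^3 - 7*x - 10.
Δ = -1328

For a depressed cubic x^3 + p x + q the discriminant is Δ = -4 p^3 - 27 q^2 = -4*(-7)^3 - 27*(-10)^2 = 1372 - 2700 = -1328.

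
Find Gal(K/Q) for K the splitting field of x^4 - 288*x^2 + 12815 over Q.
Gal(K/Q) = V_4 (Klein four-group, Z/2Z × Z/2Z)

f factors as (x^2 - 233)(x^2 - 55), so the splitting field is K = Q(sqrt(233), sqrt(55)). The elements 233, 55, 12815 are all non-squares in Q, so sqrt(233) and sqrt(55) generate independent quadratic extensions. Thus [K:Q] = 4 and Gal(K/Q) is generated by the two order-2 automorphisms sqrt(233) ↦ -sqrt(233) and sqrt(55) ↦ -sqrt(55), giving V_4.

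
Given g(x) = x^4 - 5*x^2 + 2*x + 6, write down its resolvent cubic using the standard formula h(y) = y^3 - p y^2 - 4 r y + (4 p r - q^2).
h(y) = y^3 + 5*y^2 - 24*y - 124

Identify coefficients: p = -5, q = 2, r = 6.
Plug into h(y) = y^3 - p y^2 - 4 r y + (4 p r - q^2):
  h(y) = y^3 - (-5) y^2 - 4*(6) y + (4*(-5)*(6) - (2)^2)
       = y^3 + (5) y^2 + (-24) y + (-124).
Simplifying: h(y) = y^3 + 5*y^2 - 24*y - 124.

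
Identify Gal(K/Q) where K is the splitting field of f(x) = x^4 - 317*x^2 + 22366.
Gal(K/Q) = V_4 (Klein four-group, Z/2Z × Z/2Z)

f factors as (x^2 - 106)(x^2 - 211), so the splitting field is K = Q(sqrt(106), sqrt(211)). The elements 106, 211, 22366 are all non-squares in Q, so sqrt(106) and sqrt(211) generate independent quadratic extensions. Thus [K:Q] = 4 and Gal(K/Q) is generated by the two order-2 automorphisms sqrt(106) ↦ -sqrt(106) and sqrt(211) ↦ -sqrt(211), giving V_4.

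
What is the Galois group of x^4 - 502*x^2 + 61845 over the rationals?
Gal(K/Q) = V_4 (Klein four-group, Z/2Z × Z/2Z)

f factors as (x^2 - 217)(x^2 - 285), so the splitting field is K = Q(sqrt(217), sqrt(285)). The elements 217, 285, 61845 are all non-squares in Q, so sqrt(217) and sqrt(285) generate independent quadratic extensions. Thus [K:Q] = 4 and Gal(K/Q) is generated by the two order-2 automorphisms sqrt(217) ↦ -sqrt(217) and sqrt(285) ↦ -sqrt(285), giving V_4.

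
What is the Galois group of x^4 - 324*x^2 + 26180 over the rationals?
Gal(K/Q) = V_4 (Klein four-group, Z/2Z × Z/2Z)

f factors as (x^2 - 170)(x^2 - 154), so the splitting field is K = Q(sqrt(170), sqrt(154)). The elements 170, 154, 26180 are all non-squares in Q, so sqrt(170) and sqrt(154) generate independent quadratic extensions. Thus [K:Q] = 4 and Gal(K/Q) is generated by the two order-2 automorphisms sqrt(170) ↦ -sqrt(170) and sqrt(154) ↦ -sqrt(154), giving V_4.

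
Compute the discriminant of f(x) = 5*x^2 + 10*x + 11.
Δ = -120

For a quadratic a x^2 + b x + c the discriminant is Δ = b^2 - 4ac = (10)^2 - 4*(5)*(11) = 100 - (220) = -120.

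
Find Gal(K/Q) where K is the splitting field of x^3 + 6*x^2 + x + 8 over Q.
Gal(K/Q) = S_3 (symmetric group of order 6)

Compute the discriminant of x^3 + (6)*x^2 + (1)*x + (8): Δ = -7744. Since Δ is not a rational square, the Galois group is not contained in A_3; it must be the full S_3 (irreducibility of the cubic rules out anything smaller).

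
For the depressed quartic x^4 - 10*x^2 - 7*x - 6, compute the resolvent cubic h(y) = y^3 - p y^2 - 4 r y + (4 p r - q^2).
h(y) = y^3 + 10*y^2 + 24*y + 191

Identify coefficients: p = -10, q = -7, r = -6.
Plug into h(y) = y^3 - p y^2 - 4 r y + (4 p r - q^2):
  h(y) = y^3 - (-10) y^2 - 4*(-6) y + (4*(-10)*(-6) - (-7)^2)
       = y^3 + (10) y^2 + (24) y + (191).
Simplifying: h(y) = y^3 + 10*y^2 + 24*y + 191.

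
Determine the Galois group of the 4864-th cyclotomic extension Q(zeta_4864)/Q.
|Gal(Q(zeta_4864)/Q)| = phi(4864) = 2304; group ≅ (Z/4864Z)^* ≅ Z/2Z × Z/18Z × Z/64Z

The n-th cyclotomic polynomial Φ_4864(x) is the minimal polynomial of zeta_4864 over Q and has degree phi(4864) = 2304. So Q(zeta_4864) is a degree-2304 Galois extension with Galois group (Z/4864Z)^*. By CRT, (Z/4864Z)^* ≅ (Z/256Z)^* × (Z/19Z)^*. Each prime-power unit group is (Z/256Z)^* ≅ Z/2Z × Z/64Z; (Z/19Z)^* ≅ Z/18Z. Hence Gal(Q(zeta_4864)/Q) ≅ Z/2Z × Z/18Z × Z/64Z.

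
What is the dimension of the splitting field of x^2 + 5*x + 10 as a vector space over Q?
[K:Q] = 2

The discriminant of x^2 + (5)*x + (10) is b^2 - 4c = 25 - (40) = -15. Since -15 is not a perfect square in Q, the polynomial is irreducible over Q. Its two roots generate a degree-2 extension, so [K:Q] = 2.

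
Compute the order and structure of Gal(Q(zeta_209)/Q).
|Gal(Q(zeta_209)/Q)| = phi(209) = 180; group ≅ (Z/209Z)^* ≅ Z/10Z × Z/18Z

The n-th cyclotomic polynomial Φ_209(x) is the minimal polynomial of zeta_209 over Q and has degree phi(209) = 180. So Q(zeta_209) is a degree-180 Galois extension with Galois group (Z/209Z)^*. By CRT, (Z/209Z)^* ≅ (Z/11Z)^* × (Z/19Z)^*. Each prime-power unit group is (Z/11Z)^* ≅ Z/10Z; (Z/19Z)^* ≅ Z/18Z. Hence Gal(Q(zeta_209)/Q) ≅ Z/10Z × Z/18Z.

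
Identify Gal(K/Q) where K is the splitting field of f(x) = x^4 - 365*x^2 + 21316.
Gal(K/Q) = Z/2Z (cyclic of order 2)

f factors as (x^2 - 292)(x^2 - 73), so the splitting field is K = Q(sqrt(292), sqrt(73)). The squarefree part of 292 is 73 and the squarefree part of 73 is also 73, so sqrt(292) and sqrt(73) are both rational multiples of sqrt(73). Hence Q(sqrt(292)) = Q(sqrt(73)) = Q(sqrt(73)), and the splitting field collapses to a single degree-2 extension with Galois group Z/2Z.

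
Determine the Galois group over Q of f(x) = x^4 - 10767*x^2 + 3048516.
Gal(K/Q) = Z/2Z (cyclic of order 2)

f factors as (x^2 - 291)(x^2 - 10476), so the splitting field is K = Q(sqrt(291), sqrt(10476)). The squarefree part of 291 is 291 and the squarefree part of 10476 is also 291, so sqrt(291) and sqrt(10476) are both rational multiples of sqrt(291). Hence Q(sqrt(291)) = Q(sqrt(10476)) = Q(sqrt(291)), and the splitting field collapses to a single degree-2 extension with Galois group Z/2Z.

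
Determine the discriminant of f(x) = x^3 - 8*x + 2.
Δ = 1940

For a depressed cubic x^3 + p x + q the discriminant is Δ = -4 p^3 - 27 q^2 = -4*(-8)^3 - 27*(2)^2 = 2048 - 108 = 1940.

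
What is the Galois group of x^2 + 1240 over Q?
Gal(K/Q) = Z/2Z (cyclic of order 2)

x^2 + 1240 is irreducible over Q since -1240 is not a rational square. The splitting field Q(sqrt(-1240)) has degree 2 over Q, and its unique nontrivial automorphism is sqrt(-1240) ↦ -sqrt(-1240). Hence Gal(Q(sqrt(-1240))/Q) = Z/2Z.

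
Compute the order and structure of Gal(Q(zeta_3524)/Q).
|Gal(Q(zeta_3524)/Q)| = phi(3524) = 1760; group ≅ (Z/3524Z)^* ≅ Z/2Z × Z/880Z

The n-th cyclotomic polynomial Φ_3524(x) is the minimal polynomial of zeta_3524 over Q and has degree phi(3524) = 1760. So Q(zeta_3524) is a degree-1760 Galois extension with Galois group (Z/3524Z)^*. By CRT, (Z/3524Z)^* ≅ (Z/4Z)^* × (Z/881Z)^*. Each prime-power unit group is (Z/4Z)^* ≅ Z/2Z; (Z/881Z)^* ≅ Z/880Z. Hence Gal(Q(zeta_3524)/Q) ≅ Z/2Z × Z/880Z.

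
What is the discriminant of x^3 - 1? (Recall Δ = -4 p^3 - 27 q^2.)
Δ = -27

For a depressed cubic x^3 + p x + q the discriminant is Δ = -4 p^3 - 27 q^2 = -4*(0)^3 - 27*(-1)^2 = 0 - 27 = -27.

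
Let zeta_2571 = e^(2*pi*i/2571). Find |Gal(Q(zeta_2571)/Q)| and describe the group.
|Gal(Q(zeta_2571)/Q)| = phi(2571) = 1712; group ≅ (Z/2571Z)^* ≅ Z/2Z × Z/856Z

The n-th cyclotomic polynomial Φ_2571(x) is the minimal polynomial of zeta_2571 over Q and has degree phi(2571) = 1712. So Q(zeta_2571) is a degree-1712 Galois extension with Galois group (Z/2571Z)^*. By CRT, (Z/2571Z)^* ≅ (Z/3Z)^* × (Z/857Z)^*. Each prime-power unit group is (Z/3Z)^* ≅ Z/2Z; (Z/857Z)^* ≅ Z/856Z. Hence Gal(Q(zeta_2571)/Q) ≅ Z/2Z × Z/856Z.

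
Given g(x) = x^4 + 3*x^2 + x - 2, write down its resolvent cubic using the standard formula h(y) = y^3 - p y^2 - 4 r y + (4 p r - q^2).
h(y) = y^3 - 3*y^2 + 8*y - 25

Identify coefficients: p = 3, q = 1, r = -2.
Plug into h(y) = y^3 - p y^2 - 4 r y + (4 p r - q^2):
  h(y) = y^3 - (3) y^2 - 4*(-2) y + (4*(3)*(-2) - (1)^2)
       = y^3 + (-3) y^2 + (8) y + (-25).
Simplifying: h(y) = y^3 - 3*y^2 + 8*y - 25.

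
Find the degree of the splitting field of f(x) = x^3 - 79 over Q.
[K:Q] = 6

x^3 - 79 has one real root r = 79^(1/3) and two complex roots r*zeta_3, r*zeta_3^2 where zeta_3 = e^(2*pi*i/3). The splitting field is Q(r, zeta_3). [Q(r):Q] = 3 and [Q(zeta_3):Q] = 2 with gcd = 1, so [Q(r, zeta_3):Q] = 3 * 2 = 6.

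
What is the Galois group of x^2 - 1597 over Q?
Gal(K/Q) = Z/2Z (cyclic of order 2)

x^2 - 1597 is irreducible over Q since 1597 is not a rational square. The splitting field Q(sqrt(1597)) has degree 2 over Q, and its unique nontrivial automorphism is sqrt(1597) ↦ -sqrt(1597). Hence Gal(Q(sqrt(1597))/Q) = Z/2Z.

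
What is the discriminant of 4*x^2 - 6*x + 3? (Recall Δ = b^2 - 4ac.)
Δ = -12

For a quadratic a x^2 + b x + c the discriminant is Δ = b^2 - 4ac = (-6)^2 - 4*(4)*(3) = 36 - (48) = -12.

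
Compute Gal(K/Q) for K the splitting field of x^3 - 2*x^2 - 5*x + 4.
Gal(K/Q) = S_3 (symmetric group of order 6)

Compute the discriminant of x^3 + (-2)*x^2 + (-5)*x + (4): Δ = 1016. Since Δ is not a rational square, the Galois group is not contained in A_3; it must be the full S_3 (irreducibility of the cubic rules out anything smaller).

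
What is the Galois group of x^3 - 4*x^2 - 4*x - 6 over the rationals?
Gal(K/Q) = S_3 (symmetric group of order 6)

Compute the discriminant of x^3 + (-4)*x^2 + (-4)*x + (-6): Δ = -3724. Since Δ is not a rational square, the Galois group is not contained in A_3; it must be the full S_3 (irreducibility of the cubic rules out anything smaller).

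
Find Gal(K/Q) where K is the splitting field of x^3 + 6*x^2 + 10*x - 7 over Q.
Gal(K/Q) = S_3 (symmetric group of order 6)

Compute the discriminant of x^3 + (6)*x^2 + (10)*x + (-7): Δ = -3235. Since Δ is not a rational square, the Galois group is not contained in A_3; it must be the full S_3 (irreducibility of the cubic rules out anything smaller).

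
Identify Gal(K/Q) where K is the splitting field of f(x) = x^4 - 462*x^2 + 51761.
Gal(K/Q) = V_4 (Klein four-group, Z/2Z × Z/2Z)

f factors as (x^2 - 271)(x^2 - 191), so the splitting field is K = Q(sqrt(271), sqrt(191)). The elements 271, 191, 51761 are all non-squares in Q, so sqrt(271) and sqrt(191) generate independent quadratic extensions. Thus [K:Q] = 4 and Gal(K/Q) is generated by the two order-2 automorphisms sqrt(271) ↦ -sqrt(271) and sqrt(191) ↦ -sqrt(191), giving V_4.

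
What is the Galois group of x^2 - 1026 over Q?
Gal(K/Q) = Z/2Z (cyclic of order 2)

x^2 - 1026 is irreducible over Q since 1026 is not a rational square. The splitting field Q(sqrt(1026)) has degree 2 over Q, and its unique nontrivial automorphism is sqrt(1026) ↦ -sqrt(1026). Hence Gal(Q(sqrt(1026))/Q) = Z/2Z.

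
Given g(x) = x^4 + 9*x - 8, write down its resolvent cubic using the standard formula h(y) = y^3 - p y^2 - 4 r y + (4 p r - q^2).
h(y) = y^3 + 32*y - 81

Identify coefficients: p = 0, q = 9, r = -8.
Plug into h(y) = y^3 - p y^2 - 4 r y + (4 p r - q^2):
  h(y) = y^3 - (0) y^2 - 4*(-8) y + (4*(0)*(-8) - (9)^2)
       = y^3 + (0) y^2 + (32) y + (-81).
Simplifying: h(y) = y^3 + 32*y - 81.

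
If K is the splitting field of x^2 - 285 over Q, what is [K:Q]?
[K:Q] = 2

The polynomial x^2 - 285 is irreducible over Q since 285 is not a perfect square. Its splitting field is Q(sqrt(285)), which has degree 2 over Q.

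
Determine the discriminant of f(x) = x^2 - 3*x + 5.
Δ = -11

For a quadratic a x^2 + b x + c the discriminant is Δ = b^2 - 4ac = (-3)^2 - 4*(1)*(5) = 9 - (20) = -11.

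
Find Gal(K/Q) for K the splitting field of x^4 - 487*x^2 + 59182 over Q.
Gal(K/Q) = V_4 (Klein four-group, Z/2Z × Z/2Z)

f factors as (x^2 - 254)(x^2 - 233), so the splitting field is K = Q(sqrt(254), sqrt(233)). The elements 254, 233, 59182 are all non-squares in Q, so sqrt(254) and sqrt(233) generate independent quadratic extensions. Thus [K:Q] = 4 and Gal(K/Q) is generated by the two order-2 automorphisms sqrt(254) ↦ -sqrt(254) and sqrt(233) ↦ -sqrt(233), giving V_4.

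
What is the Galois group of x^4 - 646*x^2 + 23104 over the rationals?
Gal(K/Q) = Z/2Z (cyclic of order 2)

f factors as (x^2 - 608)(x^2 - 38), so the splitting field is K = Q(sqrt(608), sqrt(38)). The squarefree part of 608 is 38 and the squarefree part of 38 is also 38, so sqrt(608) and sqrt(38) are both rational multiples of sqrt(38). Hence Q(sqrt(608)) = Q(sqrt(38)) = Q(sqrt(38)), and the splitting field collapses to a single degree-2 extension with Galois group Z/2Z.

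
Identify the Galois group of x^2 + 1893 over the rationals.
Gal(K/Q) = Z/2Z (cyclic of order 2)

x^2 + 1893 is irreducible over Q since -1893 is not a rational square. The splitting field Q(sqrt(-1893)) has degree 2 over Q, and its unique nontrivial automorphism is sqrt(-1893) ↦ -sqrt(-1893). Hence Gal(Q(sqrt(-1893))/Q) = Z/2Z.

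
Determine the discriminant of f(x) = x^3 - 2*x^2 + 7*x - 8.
Δ = -1144

For x^3 + a x^2 + b x + c the discriminant is Δ = 18 a b c - 4 a^3 c + a^2 b^2 - 4 b^3 - 27 c^2.
Plug a = -2, b = 7, c = -8:
  18*(-2)*(7)*(-8) - 4*(-2)^3*(-8) + (-2)^2*(7)^2 - 4*(7)^3 - 27*(-8)^2
  = 2016 + (-256) + 196 + (-1372) + (-1728)
  = -1144.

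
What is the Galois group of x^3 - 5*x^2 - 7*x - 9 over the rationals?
Gal(K/Q) = S_3 (symmetric group of order 6)

Compute the discriminant of x^3 + (-5)*x^2 + (-7)*x + (-9): Δ = -9760. Since Δ is not a rational square, the Galois group is not contained in A_3; it must be the full S_3 (irreducibility of the cubic rules out anything smaller).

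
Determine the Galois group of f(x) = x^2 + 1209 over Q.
Gal(K/Q) = Z/2Z (cyclic of order 2)

x^2 + 1209 is irreducible over Q since -1209 is not a rational square. The splitting field Q(sqrt(-1209)) has degree 2 over Q, and its unique nontrivial automorphism is sqrt(-1209) ↦ -sqrt(-1209). Hence Gal(Q(sqrt(-1209))/Q) = Z/2Z.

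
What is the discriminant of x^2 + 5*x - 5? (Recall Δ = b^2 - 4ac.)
Δ = 45

For a quadratic a x^2 + b x + c the discriminant is Δ = b^2 - 4ac = (5)^2 - 4*(1)*(-5) = 25 - (-20) = 45.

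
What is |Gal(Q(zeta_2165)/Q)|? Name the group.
|Gal(Q(zeta_2165)/Q)| = phi(2165) = 1728; group ≅ (Z/2165Z)^* ≅ Z/4Z × Z/432Z

The n-th cyclotomic polynomial Φ_2165(x) is the minimal polynomial of zeta_2165 over Q and has degree phi(2165) = 1728. So Q(zeta_2165) is a degree-1728 Galois extension with Galois group (Z/2165Z)^*. By CRT, (Z/2165Z)^* ≅ (Z/5Z)^* × (Z/433Z)^*. Each prime-power unit group is (Z/5Z)^* ≅ Z/4Z; (Z/433Z)^* ≅ Z/432Z. Hence Gal(Q(zeta_2165)/Q) ≅ Z/4Z × Z/432Z.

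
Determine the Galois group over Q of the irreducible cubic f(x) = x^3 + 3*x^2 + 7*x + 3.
Gal(K/Q) = S_3 (symmetric group of order 6)

Compute the discriminant of x^3 + (3)*x^2 + (7)*x + (3): Δ = -364. Since Δ is not a rational square, the Galois group is not contained in A_3; it must be the full S_3 (irreducibility of the cubic rules out anything smaller).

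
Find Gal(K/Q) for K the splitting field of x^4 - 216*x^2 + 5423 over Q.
Gal(K/Q) = V_4 (Klein four-group, Z/2Z × Z/2Z)

f factors as (x^2 - 29)(x^2 - 187), so the splitting field is K = Q(sqrt(29), sqrt(187)). The elements 29, 187, 5423 are all non-squares in Q, so sqrt(29) and sqrt(187) generate independent quadratic extensions. Thus [K:Q] = 4 and Gal(K/Q) is generated by the two order-2 automorphisms sqrt(29) ↦ -sqrt(29) and sqrt(187) ↦ -sqrt(187), giving V_4.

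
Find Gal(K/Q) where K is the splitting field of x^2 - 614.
Gal(K/Q) = Z/2Z (cyclic of order 2)

x^2 - 614 is irreducible over Q since 614 is not a rational square. The splitting field Q(sqrt(614)) has degree 2 over Q, and its unique nontrivial automorphism is sqrt(614) ↦ -sqrt(614). Hence Gal(Q(sqrt(614))/Q) = Z/2Z.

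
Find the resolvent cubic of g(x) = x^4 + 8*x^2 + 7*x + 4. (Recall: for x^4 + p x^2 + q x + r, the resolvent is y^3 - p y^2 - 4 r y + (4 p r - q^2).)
h(y) = y^3 - 8*y^2 - 16*y + 79

Identify coefficients: p = 8, q = 7, r = 4.
Plug into h(y) = y^3 - p y^2 - 4 r y + (4 p r - q^2):
  h(y) = y^3 - (8) y^2 - 4*(4) y + (4*(8)*(4) - (7)^2)
       = y^3 + (-8) y^2 + (-16) y + (79).
Simplifying: h(y) = y^3 - 8*y^2 - 16*y + 79.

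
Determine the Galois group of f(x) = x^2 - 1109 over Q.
Gal(K/Q) = Z/2Z (cyclic of order 2)

x^2 - 1109 is irreducible over Q since 1109 is not a rational square. The splitting field Q(sqrt(1109)) has degree 2 over Q, and its unique nontrivial automorphism is sqrt(1109) ↦ -sqrt(1109). Hence Gal(Q(sqrt(1109))/Q) = Z/2Z.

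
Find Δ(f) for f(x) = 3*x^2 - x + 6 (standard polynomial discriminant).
Δ = -71

For a quadratic a x^2 + b x + c the discriminant is Δ = b^2 - 4ac = (-1)^2 - 4*(3)*(6) = 1 - (72) = -71.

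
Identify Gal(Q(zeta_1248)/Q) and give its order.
|Gal(Q(zeta_1248)/Q)| = phi(1248) = 384; group ≅ (Z/1248Z)^* ≅ Z/2Z × Z/2Z × Z/8Z × Z/12Z

The n-th cyclotomic polynomial Φ_1248(x) is the minimal polynomial of zeta_1248 over Q and has degree phi(1248) = 384. So Q(zeta_1248) is a degree-384 Galois extension with Galois group (Z/1248Z)^*. By CRT, (Z/1248Z)^* ≅ (Z/32Z)^* × (Z/3Z)^* × (Z/13Z)^*. Each prime-power unit group is (Z/32Z)^* ≅ Z/2Z × Z/8Z; (Z/3Z)^* ≅ Z/2Z; (Z/13Z)^* ≅ Z/12Z. Hence Gal(Q(zeta_1248)/Q) ≅ Z/2Z × Z/2Z × Z/8Z × Z/12Z.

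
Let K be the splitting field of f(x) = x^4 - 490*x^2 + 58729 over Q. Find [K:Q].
[K:Q] = 4

f factors as (x^2 - 281)(x^2 - 209); the splitting field is K = Q(sqrt(281), sqrt(209)). Since 281, 209, and 58729 are all non-squares in Q, the three subfields Q(sqrt(281)), Q(sqrt(209)), Q(sqrt(58729)) are distinct degree-2 extensions, so [K:Q] = 4 (Klein four Galois group).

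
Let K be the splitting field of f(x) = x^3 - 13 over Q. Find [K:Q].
[K:Q] = 6

x^3 - 13 has one real root r = 13^(1/3) and two complex roots r*zeta_3, r*zeta_3^2 where zeta_3 = e^(2*pi*i/3). The splitting field is Q(r, zeta_3). [Q(r):Q] = 3 and [Q(zeta_3):Q] = 2 with gcd = 1, so [Q(r, zeta_3):Q] = 3 * 2 = 6.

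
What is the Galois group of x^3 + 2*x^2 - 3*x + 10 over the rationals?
Gal(K/Q) = S_3 (symmetric group of order 6)

Compute the discriminant of x^3 + (2)*x^2 + (-3)*x + (10): Δ = -3956. Since Δ is not a rational square, the Galois group is not contained in A_3; it must be the full S_3 (irreducibility of the cubic rules out anything smaller).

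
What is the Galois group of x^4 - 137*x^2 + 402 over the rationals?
Gal(K/Q) = V_4 (Klein four-group, Z/2Z × Z/2Z)

f factors as (x^2 - 134)(x^2 - 3), so the splitting field is K = Q(sqrt(134), sqrt(3)). The elements 134, 3, 402 are all non-squares in Q, so sqrt(134) and sqrt(3) generate independent quadratic extensions. Thus [K:Q] = 4 and Gal(K/Q) is generated by the two order-2 automorphisms sqrt(134) ↦ -sqrt(134) and sqrt(3) ↦ -sqrt(3), giving V_4.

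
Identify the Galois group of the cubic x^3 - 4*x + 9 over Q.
Gal(K/Q) = S_3 (symmetric group of order 6)

Compute the discriminant of x^3 + (0)*x^2 + (-4)*x + (9): Δ = -1931. Since Δ is not a rational square, the Galois group is not contained in A_3; it must be the full S_3 (irreducibility of the cubic rules out anything smaller).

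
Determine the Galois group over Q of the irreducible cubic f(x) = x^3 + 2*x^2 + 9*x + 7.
Gal(K/Q) = S_3 (symmetric group of order 6)

Compute the discriminant of x^3 + (2)*x^2 + (9)*x + (7): Δ = -1871. Since Δ is not a rational square, the Galois group is not contained in A_3; it must be the full S_3 (irreducibility of the cubic rules out anything smaller).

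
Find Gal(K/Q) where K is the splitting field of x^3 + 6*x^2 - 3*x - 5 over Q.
Gal(K/Q) = S_3 (symmetric group of order 6)

Compute the discriminant of x^3 + (6)*x^2 + (-3)*x + (-5): Δ = 5697. Since Δ is not a rational square, the Galois group is not contained in A_3; it must be the full S_3 (irreducibility of the cubic rules out anything smaller).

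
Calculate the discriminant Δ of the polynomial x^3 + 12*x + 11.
Δ = -10179

For a depressed cubic x^3 + p x + q the discriminant is Δ = -4 p^3 - 27 q^2 = -4*(12)^3 - 27*(11)^2 = -6912 - 3267 = -10179.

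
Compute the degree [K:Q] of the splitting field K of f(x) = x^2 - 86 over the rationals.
[K:Q] = 2

The polynomial x^2 - 86 is irreducible over Q since 86 is not a perfect square. Its splitting field is Q(sqrt(86)), which has degree 2 over Q.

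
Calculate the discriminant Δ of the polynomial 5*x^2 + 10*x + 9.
Δ = -80

For a quadratic a x^2 + b x + c the discriminant is Δ = b^2 - 4ac = (10)^2 - 4*(5)*(9) = 100 - (180) = -80.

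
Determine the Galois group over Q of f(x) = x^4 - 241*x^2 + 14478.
Gal(K/Q) = V_4 (Klein four-group, Z/2Z × Z/2Z)

f factors as (x^2 - 114)(x^2 - 127), so the splitting field is K = Q(sqrt(114), sqrt(127)). The elements 114, 127, 14478 are all non-squares in Q, so sqrt(114) and sqrt(127) generate independent quadratic extensions. Thus [K:Q] = 4 and Gal(K/Q) is generated by the two order-2 automorphisms sqrt(114) ↦ -sqrt(114) and sqrt(127) ↦ -sqrt(127), giving V_4.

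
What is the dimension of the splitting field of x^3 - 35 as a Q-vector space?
[K:Q] = 6

x^3 - 35 has one real root r = 35^(1/3) and two complex roots r*zeta_3, r*zeta_3^2 where zeta_3 = e^(2*pi*i/3). The splitting field is Q(r, zeta_3). [Q(r):Q] = 3 and [Q(zeta_3):Q] = 2 with gcd = 1, so [Q(r, zeta_3):Q] = 3 * 2 = 6.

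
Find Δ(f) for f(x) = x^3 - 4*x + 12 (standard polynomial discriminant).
Δ = -3632

For a depressed cubic x^3 + p x + q the discriminant is Δ = -4 p^3 - 27 q^2 = -4*(-4)^3 - 27*(12)^2 = 256 - 3888 = -3632.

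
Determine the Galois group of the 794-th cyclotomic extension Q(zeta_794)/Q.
|Gal(Q(zeta_794)/Q)| = phi(794) = 396; group ≅ (Z/794Z)^* ≅ Z/396Z

The n-th cyclotomic polynomial Φ_794(x) is the minimal polynomial of zeta_794 over Q and has degree phi(794) = 396. So Q(zeta_794) is a degree-396 Galois extension with Galois group (Z/794Z)^*. By CRT, (Z/794Z)^* ≅ (Z/2Z)^* × (Z/397Z)^*. Each prime-power unit group is (Z/2Z)^* ≅ trivial group (order 1); (Z/397Z)^* ≅ Z/396Z. Hence Gal(Q(zeta_794)/Q) ≅ Z/396Z.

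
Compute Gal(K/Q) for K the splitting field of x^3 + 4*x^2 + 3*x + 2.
Gal(K/Q) = S_3 (symmetric group of order 6)

Compute the discriminant of x^3 + (4)*x^2 + (3)*x + (2): Δ = -152. Since Δ is not a rational square, the Galois group is not contained in A_3; it must be the full S_3 (irreducibility of the cubic rules out anything smaller).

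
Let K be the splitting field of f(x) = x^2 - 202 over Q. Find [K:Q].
[K:Q] = 2

The polynomial x^2 - 202 is irreducible over Q since 202 is not a perfect square. Its splitting field is Q(sqrt(202)), which has degree 2 over Q.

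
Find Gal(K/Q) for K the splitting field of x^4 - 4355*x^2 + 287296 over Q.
Gal(K/Q) = Z/2Z (cyclic of order 2)

f factors as (x^2 - 67)(x^2 - 4288), so the splitting field is K = Q(sqrt(67), sqrt(4288)). The squarefree part of 67 is 67 and the squarefree part of 4288 is also 67, so sqrt(67) and sqrt(4288) are both rational multiples of sqrt(67). Hence Q(sqrt(67)) = Q(sqrt(4288)) = Q(sqrt(67)), and the splitting field collapses to a single degree-2 extension with Galois group Z/2Z.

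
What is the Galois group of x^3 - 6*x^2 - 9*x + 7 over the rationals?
Gal(K/Q) = S_3 (symmetric group of order 6)

Compute the discriminant of x^3 + (-6)*x^2 + (-9)*x + (7): Δ = 17361. Since Δ is not a rational square, the Galois group is not contained in A_3; it must be the full S_3 (irreducibility of the cubic rules out anything smaller).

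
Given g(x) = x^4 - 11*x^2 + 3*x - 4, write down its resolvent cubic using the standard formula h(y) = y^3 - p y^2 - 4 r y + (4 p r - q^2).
h(y) = y^3 + 11*y^2 + 16*y + 167

Identify coefficients: p = -11, q = 3, r = -4.
Plug into h(y) = y^3 - p y^2 - 4 r y + (4 p r - q^2):
  h(y) = y^3 - (-11) y^2 - 4*(-4) y + (4*(-11)*(-4) - (3)^2)
       = y^3 + (11) y^2 + (16) y + (167).
Simplifying: h(y) = y^3 + 11*y^2 + 16*y + 167.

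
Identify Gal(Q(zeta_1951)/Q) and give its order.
|Gal(Q(zeta_1951)/Q)| = phi(1951) = 1950; group ≅ (Z/1951Z)^* ≅ Z/1950Z

The n-th cyclotomic polynomial Φ_1951(x) is the minimal polynomial of zeta_1951 over Q and has degree phi(1951) = 1950. So Q(zeta_1951) is a degree-1950 Galois extension with Galois group (Z/1951Z)^*. (Z/1951Z)^* is cyclic since 1951 is an odd prime power (or 4). Hence Gal(Q(zeta_1951)/Q) ≅ Z/1950Z.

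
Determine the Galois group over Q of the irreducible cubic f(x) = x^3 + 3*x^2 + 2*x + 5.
Gal(K/Q) = S_3 (symmetric group of order 6)

Compute the discriminant of x^3 + (3)*x^2 + (2)*x + (5): Δ = -671. Since Δ is not a rational square, the Galois group is not contained in A_3; it must be the full S_3 (irreducibility of the cubic rules out anything smaller).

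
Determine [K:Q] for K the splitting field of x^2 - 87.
[K:Q] = 2

The polynomial x^2 - 87 is irreducible over Q since 87 is not a perfect square. Its splitting field is Q(sqrt(87)), which has degree 2 over Q.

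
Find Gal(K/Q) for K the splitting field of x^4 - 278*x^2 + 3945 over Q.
Gal(K/Q) = V_4 (Klein four-group, Z/2Z × Z/2Z)

f factors as (x^2 - 15)(x^2 - 263), so the splitting field is K = Q(sqrt(15), sqrt(263)). The elements 15, 263, 3945 are all non-squares in Q, so sqrt(15) and sqrt(263) generate independent quadratic extensions. Thus [K:Q] = 4 and Gal(K/Q) is generated by the two order-2 automorphisms sqrt(15) ↦ -sqrt(15) and sqrt(263) ↦ -sqrt(263), giving V_4.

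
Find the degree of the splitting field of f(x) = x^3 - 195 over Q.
[K:Q] = 6

x^3 - 195 has one real root r = 195^(1/3) and two complex roots r*zeta_3, r*zeta_3^2 where zeta_3 = e^(2*pi*i/3). The splitting field is Q(r, zeta_3). [Q(r):Q] = 3 and [Q(zeta_3):Q] = 2 with gcd = 1, so [Q(r, zeta_3):Q] = 3 * 2 = 6.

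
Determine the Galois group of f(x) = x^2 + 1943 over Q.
Gal(K/Q) = Z/2Z (cyclic of order 2)

x^2 + 1943 is irreducible over Q since -1943 is not a rational square. The splitting field Q(sqrt(-1943)) has degree 2 over Q, and its unique nontrivial automorphism is sqrt(-1943) ↦ -sqrt(-1943). Hence Gal(Q(sqrt(-1943))/Q) = Z/2Z.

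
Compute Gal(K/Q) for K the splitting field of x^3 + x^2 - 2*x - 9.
Gal(K/Q) = S_3 (symmetric group of order 6)

Compute the discriminant of x^3 + (1)*x^2 + (-2)*x + (-9): Δ = -1791. Since Δ is not a rational square, the Galois group is not contained in A_3; it must be the full S_3 (irreducibility of the cubic rules out anything smaller).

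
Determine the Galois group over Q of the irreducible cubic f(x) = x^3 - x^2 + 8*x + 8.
Gal(K/Q) = S_3 (symmetric group of order 6)

Compute the discriminant of x^3 + (-1)*x^2 + (8)*x + (8): Δ = -4832. Since Δ is not a rational square, the Galois group is not contained in A_3; it must be the full S_3 (irreducibility of the cubic rules out anything smaller).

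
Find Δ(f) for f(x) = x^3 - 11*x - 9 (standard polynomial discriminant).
Δ = 3137

For a depressed cubic x^3 + p x + q the discriminant is Δ = -4 p^3 - 27 q^2 = -4*(-11)^3 - 27*(-9)^2 = 5324 - 2187 = 3137.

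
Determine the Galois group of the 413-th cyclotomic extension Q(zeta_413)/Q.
|Gal(Q(zeta_413)/Q)| = phi(413) = 348; group ≅ (Z/413Z)^* ≅ Z/6Z × Z/58Z

The n-th cyclotomic polynomial Φ_413(x) is the minimal polynomial of zeta_413 over Q and has degree phi(413) = 348. So Q(zeta_413) is a degree-348 Galois extension with Galois group (Z/413Z)^*. By CRT, (Z/413Z)^* ≅ (Z/7Z)^* × (Z/59Z)^*. Each prime-power unit group is (Z/7Z)^* ≅ Z/6Z; (Z/59Z)^* ≅ Z/58Z. Hence Gal(Q(zeta_413)/Q) ≅ Z/6Z × Z/58Z.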